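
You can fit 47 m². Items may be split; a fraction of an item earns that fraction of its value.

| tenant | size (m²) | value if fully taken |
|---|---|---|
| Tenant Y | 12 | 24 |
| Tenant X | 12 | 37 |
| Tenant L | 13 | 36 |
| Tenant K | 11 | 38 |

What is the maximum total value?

Sort by value density: Tenant K 38/11≈3.45, Tenant X 37/12≈3.08, Tenant L 36/13≈2.77, Tenant Y 24/12≈2.
Take all of Tenant K (11 m², value 38) ; 36 m² left.
Take all of Tenant X (12 m², value 37) ; 24 m² left.
Take all of Tenant L (13 m², value 36) ; 11 m² left.
11 m² left: a 11/12 share of Tenant Y gives 24×11/12 = 22.
Total value = 133.

133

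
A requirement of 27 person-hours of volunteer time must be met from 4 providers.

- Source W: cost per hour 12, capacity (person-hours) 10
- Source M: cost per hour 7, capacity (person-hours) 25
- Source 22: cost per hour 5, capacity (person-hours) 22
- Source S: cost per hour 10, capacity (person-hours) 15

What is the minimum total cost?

145

Use providers in increasing cost order.
Take 22 from Source 22 at 5 ; need 5 more.
Source M at 7: take 5 of its 25 ; requirement met.
Source S, Source W: unused.
Cost = 22×5 + 5×7 = 145.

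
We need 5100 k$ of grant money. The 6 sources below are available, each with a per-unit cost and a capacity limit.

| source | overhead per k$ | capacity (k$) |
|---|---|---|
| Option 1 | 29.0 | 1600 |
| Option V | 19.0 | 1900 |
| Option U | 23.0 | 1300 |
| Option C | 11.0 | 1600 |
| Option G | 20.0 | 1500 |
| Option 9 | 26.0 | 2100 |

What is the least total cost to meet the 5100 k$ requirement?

86000

Fill from the cheapest source first.
Take 1600 from Option C at 11.0 ; need 3500 more.
Take 1900 from Option V at 19.0 ; need 1600 more.
Option G (20.0): use full 1500 ; 100 k$ to go.
Take 100 from Option U at 23.0 to finish.
Option 9, Option 1: unused.
Cost = 1600×11.0 + 1900×19.0 + 1500×20.0 + 100×23.0 = 86000.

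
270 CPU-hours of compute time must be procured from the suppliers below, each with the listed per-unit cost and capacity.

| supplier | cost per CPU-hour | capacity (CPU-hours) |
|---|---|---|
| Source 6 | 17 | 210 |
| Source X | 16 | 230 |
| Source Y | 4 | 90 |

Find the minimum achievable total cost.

3240

Use suppliers in increasing cost order.
Source Y (4): use full 90 ; 180 CPU-hours to go.
Source X (16): take the remaining 180 ; done.
Source 6: unused.
Cost = 90×4 + 180×16 = 3240.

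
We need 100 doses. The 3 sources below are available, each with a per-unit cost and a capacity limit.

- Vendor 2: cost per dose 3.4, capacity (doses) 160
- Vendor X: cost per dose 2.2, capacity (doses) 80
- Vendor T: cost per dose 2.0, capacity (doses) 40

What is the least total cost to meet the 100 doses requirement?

Cheapest first:
Vendor T at 2.0: take all 40 doses → 60 still needed.
Take 60 from Vendor X at 2.2 to finish.
Vendor 2: unused.
Cost = 40×2.0 + 60×2.2 = 212.

212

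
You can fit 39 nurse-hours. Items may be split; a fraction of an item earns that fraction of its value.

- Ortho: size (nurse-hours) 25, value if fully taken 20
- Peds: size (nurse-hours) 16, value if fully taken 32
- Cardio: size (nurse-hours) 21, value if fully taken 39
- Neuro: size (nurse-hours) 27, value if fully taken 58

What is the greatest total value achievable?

82

Rank by value-to-size ratio: Neuro 58/27≈2.15, Peds 32/16≈2, Cardio 39/21≈1.86, Ortho 20/25≈0.8.
Neuro: take in full, 27 nurse-hours for value 58 — 12 left.
Fill the last 12 nurse-hours with part of Peds: 12/16 of it earns 24.
Total value = 82.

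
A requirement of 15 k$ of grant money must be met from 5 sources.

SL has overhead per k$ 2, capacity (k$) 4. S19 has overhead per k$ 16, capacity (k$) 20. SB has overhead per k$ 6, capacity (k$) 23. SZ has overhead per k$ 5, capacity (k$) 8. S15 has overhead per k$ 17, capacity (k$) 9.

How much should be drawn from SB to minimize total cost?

Use sources in increasing cost order.
SL at 2: take all 4 k$ → 11 still needed.
Take 8 from SZ at 5 → need 3 more.
Take 3 from SB at 6 to finish.
S19, S15: unused.

3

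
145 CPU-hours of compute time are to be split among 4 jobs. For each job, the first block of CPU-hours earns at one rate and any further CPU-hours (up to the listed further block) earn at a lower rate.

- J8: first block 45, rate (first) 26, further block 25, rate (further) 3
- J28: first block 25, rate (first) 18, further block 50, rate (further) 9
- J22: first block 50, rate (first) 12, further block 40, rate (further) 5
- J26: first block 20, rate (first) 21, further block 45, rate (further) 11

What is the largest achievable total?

2695

Order all 8 blocks by rate: J8/tier1 26 > J26/tier1 21 > J28/tier1 18 > J22/tier1 12 > J26/tier2 11 > J28/tier2 9 > J22/tier2 5 > J8/tier2 3.
Fill J8 tier1 block (45 at 26) ; 100 left.
Fill J26 tier1 block (20 at 21) ; 80 left.
J28 tier1 at 18: fill all 25 ; 55 left.
J22/tier1 (12): +50 ; 5 left.
J26/tier2: +5 of 45 at 11; pool empty.
Total = 26×45 + 21×20 + 18×25 + 12×50 + 11×5 = 2695.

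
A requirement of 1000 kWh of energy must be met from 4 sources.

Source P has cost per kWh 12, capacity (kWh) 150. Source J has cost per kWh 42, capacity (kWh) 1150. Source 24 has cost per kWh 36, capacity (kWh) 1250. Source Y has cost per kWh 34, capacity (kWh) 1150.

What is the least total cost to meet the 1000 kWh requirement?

30700

Cheapest first:
Source P (12): use full 150 — 850 kWh to go.
Source Y at 34: take 850 of its 1150 — requirement met.
Source 24, Source J: unused.
Cost = 150×12 + 850×34 = 30700.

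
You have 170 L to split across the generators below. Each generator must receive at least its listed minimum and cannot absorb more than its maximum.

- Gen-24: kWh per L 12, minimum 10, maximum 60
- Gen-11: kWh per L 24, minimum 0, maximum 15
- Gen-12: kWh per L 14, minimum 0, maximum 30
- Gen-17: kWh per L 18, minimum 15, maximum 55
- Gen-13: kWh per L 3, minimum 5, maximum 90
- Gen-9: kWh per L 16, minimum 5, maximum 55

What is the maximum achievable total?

Meeting every minimum uses 10+0+0+15+5+5 = 35 L, leaving 135.
Order the generators by kWh per L: Gen-11 24 > Gen-17 18 > Gen-9 16 > Gen-12 14 > Gen-24 12 > Gen-13 3.
Gen-11 takes 15 more to reach its cap of 15 ; 120 left.
Give Gen-17 40 more to hit its cap of 55 ; 80 left.
Gen-9 takes 50 more to reach its cap of 55 ; 30 left.
Gen-12 takes 30 more to reach its cap of 30 ; 0 left.
Total = 12×10 + 24×15 + 14×30 + 18×55 + 3×5 + 16×55 = 2785.

2785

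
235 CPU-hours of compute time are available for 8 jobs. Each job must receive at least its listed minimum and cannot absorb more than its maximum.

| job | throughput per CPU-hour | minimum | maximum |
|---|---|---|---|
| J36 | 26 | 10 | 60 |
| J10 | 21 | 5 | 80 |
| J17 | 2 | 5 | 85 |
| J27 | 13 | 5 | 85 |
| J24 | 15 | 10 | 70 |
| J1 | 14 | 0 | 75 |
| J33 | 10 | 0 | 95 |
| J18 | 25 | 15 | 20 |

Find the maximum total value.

4790

Meeting every minimum uses 10+5+5+5+10+0+0+15 = 50 CPU-hours, leaving 185.
Highest throughput per CPU-hour first: J36 26 > J18 25 > J10 21 > J24 15 > J1 14 > J27 13 > J33 10 > J17 2.
J36 takes 50 more to reach its cap of 60 → 135 left.
Give J18 5 more to hit its cap of 20 → 130 left.
Give J10 75 more to hit its cap of 80 → 55 left.
Only 55 left; J24 takes them to reach 65.
Total = 26×60 + 21×80 + 2×5 + 13×5 + 15×65 + 25×20 = 4790.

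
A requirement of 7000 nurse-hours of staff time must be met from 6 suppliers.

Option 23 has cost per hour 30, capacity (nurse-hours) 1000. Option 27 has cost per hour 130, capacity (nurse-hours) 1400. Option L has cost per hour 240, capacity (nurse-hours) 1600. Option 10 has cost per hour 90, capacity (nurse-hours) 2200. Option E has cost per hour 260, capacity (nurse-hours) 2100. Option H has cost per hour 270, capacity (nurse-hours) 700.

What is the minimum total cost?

1002000

Cheapest first:
Option 23 at 30: take all 1000 nurse-hours — 6000 still needed.
Option 10 at 90: take all 2200 nurse-hours — 3800 still needed.
Option 27 at 130: take all 1400 nurse-hours — 2400 still needed.
Take 1600 from Option L at 240 — need 800 more.
Option E at 260: take 800 of its 2100 — requirement met.
Option H: unused.
Cost = 1000×30 + 2200×90 + 1400×130 + 1600×240 + 800×260 = 1002000.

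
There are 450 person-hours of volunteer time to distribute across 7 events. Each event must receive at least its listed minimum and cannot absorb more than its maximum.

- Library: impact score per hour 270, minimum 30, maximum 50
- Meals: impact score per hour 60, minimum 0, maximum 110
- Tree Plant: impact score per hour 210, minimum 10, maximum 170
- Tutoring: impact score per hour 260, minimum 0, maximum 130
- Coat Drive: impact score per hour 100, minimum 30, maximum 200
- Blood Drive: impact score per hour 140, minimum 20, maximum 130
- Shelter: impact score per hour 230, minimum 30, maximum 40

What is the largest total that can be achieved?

99400

Meeting every minimum uses 30+0+10+0+30+20+30 = 120 person-hours, leaving 330.
Rank by impact score per hour: Library 270 > Tutoring 260 > Shelter 230 > Tree Plant 210 > Blood Drive 140 > Coat Drive 100 > Meals 60.
Give Library 20 more to hit its cap of 50 — 310 left.
Tutoring takes 130 more to reach its cap of 130 — 180 left.
Shelter: +10 to 40 (cap) — 170 left.
Tree Plant: +160 to 170 (cap) — 10 left.
Only 10 left; Blood Drive takes them to reach 30.
Total = 270×50 + 210×170 + 260×130 + 100×30 + 140×30 + 230×40 = 99400.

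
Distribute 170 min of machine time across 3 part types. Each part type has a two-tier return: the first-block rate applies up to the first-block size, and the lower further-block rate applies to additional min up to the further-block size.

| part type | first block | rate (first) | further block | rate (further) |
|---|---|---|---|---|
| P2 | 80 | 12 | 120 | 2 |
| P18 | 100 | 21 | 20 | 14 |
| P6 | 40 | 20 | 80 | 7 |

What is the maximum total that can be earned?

3300

Rank every tier by rate: P18/T1 21 > P6/T1 20 > P18/T2 14 > P2/T1 12 > P6/T2 7 > P2/T2 2.
Fill P18 T1 block (100 at 21) → 70 left.
P6/T1 (20): +40 → 30 left.
Fill P18 T2 block (20 at 14) → 10 left.
10 remain; put them into P2 T1 at 12.
Total = 21×100 + 20×40 + 14×20 + 12×10 = 3300.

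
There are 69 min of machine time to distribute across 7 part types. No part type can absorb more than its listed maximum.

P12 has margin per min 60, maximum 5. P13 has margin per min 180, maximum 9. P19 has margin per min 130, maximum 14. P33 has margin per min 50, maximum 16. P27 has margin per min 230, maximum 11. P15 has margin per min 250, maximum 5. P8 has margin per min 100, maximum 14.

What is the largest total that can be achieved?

9470

Order the part types by margin per min: P15 250 > P27 230 > P13 180 > P19 130 > P8 100 > P12 60 > P33 50.
P15 takes 5 to reach its cap of 5 → 64 left.
P27 takes 11 to reach its cap of 11 → 53 left.
P13 takes 9 to reach its cap of 9 → 44 left.
P19: +14 to 14 (cap) → 30 left.
P8 takes 14 to reach its cap of 14 → 16 left.
Give P12 5 to hit its cap of 5 → 11 left.
Only 11 left; P33 takes them to reach 11.
Total = 60×5 + 180×9 + 130×14 + 50×11 + 230×11 + 250×5 + 100×14 = 9470.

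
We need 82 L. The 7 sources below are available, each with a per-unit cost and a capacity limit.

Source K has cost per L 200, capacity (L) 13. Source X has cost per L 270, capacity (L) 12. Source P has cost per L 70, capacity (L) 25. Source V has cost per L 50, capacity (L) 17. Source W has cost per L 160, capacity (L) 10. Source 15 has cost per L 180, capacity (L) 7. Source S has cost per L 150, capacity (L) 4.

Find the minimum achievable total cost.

10280

Cheapest first:
Take 17 from Source V at 50 ; need 65 more.
Take 25 from Source P at 70 ; need 40 more.
Take 4 from Source S at 150 ; need 36 more.
Take 10 from Source W at 160 ; need 26 more.
Source 15 at 180: take all 7 L ; 19 still needed.
Source K at 200: take all 13 L ; 6 still needed.
Source X (270): take the remaining 6 ; done.
Cost = 17×50 + 25×70 + 4×150 + 10×160 + 7×180 + 13×200 + 6×270 = 10280.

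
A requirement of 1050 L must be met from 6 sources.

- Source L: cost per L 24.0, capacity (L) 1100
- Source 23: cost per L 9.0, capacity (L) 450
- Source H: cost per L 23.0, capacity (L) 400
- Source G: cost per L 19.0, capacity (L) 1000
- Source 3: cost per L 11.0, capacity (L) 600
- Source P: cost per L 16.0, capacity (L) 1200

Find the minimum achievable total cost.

Cheapest first:
Take 450 from Source 23 at 9.0 → need 600 more.
Source 3 (11.0): use full 600 → 0 L to go.
Source P, Source G, Source H, Source L: unused.
Cost = 450×9.0 + 600×11.0 = 10650.

10650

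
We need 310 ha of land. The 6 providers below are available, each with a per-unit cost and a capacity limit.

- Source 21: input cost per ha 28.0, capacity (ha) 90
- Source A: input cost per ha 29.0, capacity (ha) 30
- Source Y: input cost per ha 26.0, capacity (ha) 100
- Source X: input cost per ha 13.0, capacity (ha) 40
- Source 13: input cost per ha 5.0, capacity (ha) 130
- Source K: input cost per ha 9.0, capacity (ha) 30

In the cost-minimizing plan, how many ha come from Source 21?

Fill from the cheapest provider first.
Take 130 from Source 13 at 5.0 ; need 180 more.
Take 30 from Source K at 9.0 ; need 150 more.
Source X at 13.0: take all 40 ha ; 110 still needed.
Take 100 from Source Y at 26.0 ; need 10 more.
Source 21 (28.0): take the remaining 10 ; done.
Source A: unused.

10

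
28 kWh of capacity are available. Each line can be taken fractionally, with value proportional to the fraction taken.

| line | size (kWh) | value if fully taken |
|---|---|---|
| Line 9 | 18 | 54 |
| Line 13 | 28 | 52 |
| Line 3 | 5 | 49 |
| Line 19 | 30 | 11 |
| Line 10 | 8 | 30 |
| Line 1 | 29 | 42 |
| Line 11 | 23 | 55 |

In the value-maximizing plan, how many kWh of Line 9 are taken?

Best value per unit of size first: Line 3 49/5≈9.8, Line 10 30/8≈3.75, Line 9 54/18≈3, Line 11 55/23≈2.39, Line 13 52/28≈1.86, Line 1 42/29≈1.45, Line 19 11/30≈0.367.
All 5 kWh of Line 3 fit (value 49) → 23 remain.
Line 10: take in full, 8 kWh for value 30 → 15 left.
Only 15 kWh remain; take 15/18 of Line 9 for value 54×15/18 = 45.

15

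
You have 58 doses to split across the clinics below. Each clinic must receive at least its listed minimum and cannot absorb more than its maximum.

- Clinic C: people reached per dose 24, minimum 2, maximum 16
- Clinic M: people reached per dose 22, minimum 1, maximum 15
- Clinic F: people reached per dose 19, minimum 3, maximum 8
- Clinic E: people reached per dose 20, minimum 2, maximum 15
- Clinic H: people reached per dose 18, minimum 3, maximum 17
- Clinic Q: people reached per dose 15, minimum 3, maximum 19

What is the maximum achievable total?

Meeting every minimum uses 2+1+3+2+3+3 = 14 doses, leaving 44.
Highest people reached per dose first: Clinic C 24 > Clinic M 22 > Clinic E 20 > Clinic F 19 > Clinic H 18 > Clinic Q 15.
Give Clinic C 14 more to hit its cap of 16 ; 30 left.
Give Clinic M 14 more to hit its cap of 15 ; 16 left.
Clinic E: +13 to 15 (cap) ; 3 left.
Clinic F has room for 5 more but only 3 remain, so it gets 6.
Total = 24×16 + 22×15 + 19×6 + 20×15 + 18×3 + 15×3 = 1227.

1227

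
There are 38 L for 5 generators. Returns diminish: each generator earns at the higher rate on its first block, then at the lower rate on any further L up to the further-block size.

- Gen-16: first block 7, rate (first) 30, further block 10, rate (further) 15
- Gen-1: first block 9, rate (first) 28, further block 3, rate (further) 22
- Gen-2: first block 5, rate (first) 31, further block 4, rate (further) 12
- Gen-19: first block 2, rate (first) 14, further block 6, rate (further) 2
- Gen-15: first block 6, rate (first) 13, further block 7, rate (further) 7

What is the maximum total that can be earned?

Order all 10 blocks by rate: Gen-2/T1 31 > Gen-16/T1 30 > Gen-1/T1 28 > Gen-1/T2 22 > Gen-16/T2 15 > Gen-19/T1 14 > Gen-15/T1 13 > Gen-2/T2 12 > Gen-15/T2 7 > Gen-19/T2 2.
Fill Gen-2 T1 block (5 at 31) ; 33 left.
Fill Gen-16 T1 block (7 at 30) ; 26 left.
Gen-1 T1 at 28: fill all 9 ; 17 left.
Gen-1 T2 at 22: fill all 3 ; 14 left.
Gen-16 T2 at 15: fill all 10 ; 4 left.
Gen-19/T1 (14): +2 ; 2 left.
2 remain; put them into Gen-15 T1 at 13.
Total = 31×5 + 30×7 + 28×9 + 22×3 + 15×10 + 14×2 + 13×2 = 887.

887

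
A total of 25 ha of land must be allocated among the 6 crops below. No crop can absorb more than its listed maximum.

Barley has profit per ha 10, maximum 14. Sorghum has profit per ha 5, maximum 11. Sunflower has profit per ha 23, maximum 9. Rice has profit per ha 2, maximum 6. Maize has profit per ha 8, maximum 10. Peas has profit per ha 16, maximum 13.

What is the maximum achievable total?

445

Highest profit per ha first: Sunflower 23 > Peas 16 > Barley 10 > Maize 8 > Sorghum 5 > Rice 2.
Sunflower: +9 to 9 (cap) — 16 left.
Peas takes 13 to reach its cap of 13 — 3 left.
Only 3 left; Barley takes them to reach 3.
Total = 10×3 + 23×9 + 16×13 = 445.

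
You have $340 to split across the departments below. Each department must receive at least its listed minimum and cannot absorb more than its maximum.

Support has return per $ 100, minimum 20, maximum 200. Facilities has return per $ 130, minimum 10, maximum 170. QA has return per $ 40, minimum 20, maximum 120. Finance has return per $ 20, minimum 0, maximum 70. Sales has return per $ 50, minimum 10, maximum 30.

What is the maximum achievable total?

37400

Meeting every minimum uses 20+10+20+0+10 = 60 $, leaving 280.
Rank by return per $: Facilities 130 > Support 100 > Sales 50 > QA 40 > Finance 20.
Give Facilities 160 more to hit its cap of 170 — 120 left.
Support: +120 (room for 180) → 140. Pool exhausted.
Total = 100×140 + 130×170 + 40×20 + 50×10 = 37400.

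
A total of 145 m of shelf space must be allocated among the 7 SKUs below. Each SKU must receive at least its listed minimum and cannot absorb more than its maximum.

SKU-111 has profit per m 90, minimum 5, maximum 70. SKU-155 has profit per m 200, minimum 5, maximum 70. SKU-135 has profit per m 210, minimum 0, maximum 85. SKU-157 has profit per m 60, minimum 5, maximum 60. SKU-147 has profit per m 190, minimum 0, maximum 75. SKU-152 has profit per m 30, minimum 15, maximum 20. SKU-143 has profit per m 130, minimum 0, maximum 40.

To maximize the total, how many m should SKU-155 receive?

Meeting every minimum uses 5+5+0+5+0+15+0 = 30 m, leaving 115.
Highest profit per m first: SKU-135 210 > SKU-155 200 > SKU-147 190 > SKU-143 130 > SKU-111 90 > SKU-157 60 > SKU-152 30.
SKU-135 takes 85 more to reach its cap of 85 ; 30 left.
SKU-155: +30 (room for 65) → 35. Pool exhausted.

35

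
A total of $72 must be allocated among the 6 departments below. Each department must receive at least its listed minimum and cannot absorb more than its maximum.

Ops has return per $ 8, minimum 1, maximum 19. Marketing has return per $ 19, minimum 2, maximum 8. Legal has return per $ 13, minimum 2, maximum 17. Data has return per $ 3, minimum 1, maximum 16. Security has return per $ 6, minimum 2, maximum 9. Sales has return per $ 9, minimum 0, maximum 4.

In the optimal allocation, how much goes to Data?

Meeting every minimum uses 1+2+2+1+2+0 = 8 $, leaving 64.
Highest return per $ first: Marketing 19 > Legal 13 > Sales 9 > Ops 8 > Security 6 > Data 3.
Marketing takes 6 more to reach its cap of 8 ; 58 left.
Legal: +15 to 17 (cap) ; 43 left.
Sales takes 4 more to reach its cap of 4 ; 39 left.
Ops takes 18 more to reach its cap of 19 ; 21 left.
Give Security 7 more to hit its cap of 9 ; 14 left.
Data has room for 15 more but only 14 remain, so it gets 15.

15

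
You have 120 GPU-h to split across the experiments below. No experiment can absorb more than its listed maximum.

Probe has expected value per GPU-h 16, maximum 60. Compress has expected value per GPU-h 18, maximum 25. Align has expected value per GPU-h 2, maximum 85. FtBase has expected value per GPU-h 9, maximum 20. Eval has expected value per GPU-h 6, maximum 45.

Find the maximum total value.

Rank by expected value per GPU-h: Compress 18 > Probe 16 > FtBase 9 > Eval 6 > Align 2.
Compress takes 25 to reach its cap of 25 → 95 left.
Probe: +60 to 60 (cap) → 35 left.
Give FtBase 20 to hit its cap of 20 → 15 left.
Eval: +15 (room for 45) → 15. Pool exhausted.
Total = 16×60 + 18×25 + 9×20 + 6×15 = 1680.

1680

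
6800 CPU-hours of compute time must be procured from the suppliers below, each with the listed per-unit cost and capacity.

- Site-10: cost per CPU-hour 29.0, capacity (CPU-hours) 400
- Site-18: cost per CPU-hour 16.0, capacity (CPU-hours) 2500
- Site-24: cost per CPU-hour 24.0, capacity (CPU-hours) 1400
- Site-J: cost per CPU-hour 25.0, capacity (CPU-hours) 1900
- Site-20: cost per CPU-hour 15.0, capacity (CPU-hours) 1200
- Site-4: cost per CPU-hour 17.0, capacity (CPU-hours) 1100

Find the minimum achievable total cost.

125300

Use suppliers in increasing cost order.
Site-20 at 15.0: take all 1200 CPU-hours — 5600 still needed.
Take 2500 from Site-18 at 16.0 — need 3100 more.
Site-4 (17.0): use full 1100 — 2000 CPU-hours to go.
Take 1400 from Site-24 at 24.0 — need 600 more.
Site-J at 25.0: take 600 of its 1900 — requirement met.
Site-10: unused.
Cost = 1200×15.0 + 2500×16.0 + 1100×17.0 + 1400×24.0 + 600×25.0 = 125300.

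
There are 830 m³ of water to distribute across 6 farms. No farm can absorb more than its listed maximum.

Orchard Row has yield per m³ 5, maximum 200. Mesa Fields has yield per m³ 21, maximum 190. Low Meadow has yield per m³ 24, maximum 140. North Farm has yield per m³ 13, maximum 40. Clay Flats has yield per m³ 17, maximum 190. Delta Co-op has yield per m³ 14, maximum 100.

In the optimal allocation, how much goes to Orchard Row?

170

Rank by yield per m³: Low Meadow 24 > Mesa Fields 21 > Clay Flats 17 > Delta Co-op 14 > North Farm 13 > Orchard Row 5.
Low Meadow takes 140 to reach its cap of 140 → 690 left.
Give Mesa Fields 190 to hit its cap of 190 → 500 left.
Clay Flats takes 190 to reach its cap of 190 → 310 left.
Give Delta Co-op 100 to hit its cap of 100 → 210 left.
North Farm: +40 to 40 (cap) → 170 left.
Orchard Row: +170 (room for 200) → 170. Pool exhausted.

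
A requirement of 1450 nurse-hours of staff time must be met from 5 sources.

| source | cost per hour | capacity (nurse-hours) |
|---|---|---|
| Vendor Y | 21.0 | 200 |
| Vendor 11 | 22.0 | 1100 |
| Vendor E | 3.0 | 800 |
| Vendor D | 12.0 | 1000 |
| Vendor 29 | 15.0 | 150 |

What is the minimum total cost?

10200

Fill from the cheapest source first.
Vendor E at 3.0: take all 800 nurse-hours → 650 still needed.
Vendor D (12.0): take the remaining 650 → done.
Vendor 29, Vendor Y, Vendor 11: unused.
Cost = 800×3.0 + 650×12.0 = 10200.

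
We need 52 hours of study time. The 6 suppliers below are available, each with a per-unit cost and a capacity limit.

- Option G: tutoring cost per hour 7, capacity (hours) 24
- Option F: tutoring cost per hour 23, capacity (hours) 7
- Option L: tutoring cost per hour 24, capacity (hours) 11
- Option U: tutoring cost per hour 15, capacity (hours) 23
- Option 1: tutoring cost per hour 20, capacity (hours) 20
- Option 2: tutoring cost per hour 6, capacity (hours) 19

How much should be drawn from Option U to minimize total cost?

Cheapest first:
Option 2 at 6: take all 19 hours ; 33 still needed.
Take 24 from Option G at 7 ; need 9 more.
Option U (15): take the remaining 9 ; done.
Option 1, Option F, Option L: unused.

9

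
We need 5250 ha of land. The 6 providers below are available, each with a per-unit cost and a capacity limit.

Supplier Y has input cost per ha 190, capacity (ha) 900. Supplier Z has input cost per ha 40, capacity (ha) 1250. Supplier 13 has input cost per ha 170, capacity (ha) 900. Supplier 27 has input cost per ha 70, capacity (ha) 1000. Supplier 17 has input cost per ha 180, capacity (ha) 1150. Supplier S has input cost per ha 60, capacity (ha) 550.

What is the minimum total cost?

Use providers in increasing cost order.
Take 1250 from Supplier Z at 40 → need 4000 more.
Supplier S at 60: take all 550 ha → 3450 still needed.
Supplier 27 (70): use full 1000 → 2450 ha to go.
Take 900 from Supplier 13 at 170 → need 1550 more.
Take 1150 from Supplier 17 at 180 → need 400 more.
Take 400 from Supplier Y at 190 to finish.
Cost = 1250×40 + 550×60 + 1000×70 + 900×170 + 1150×180 + 400×190 = 589000.

589000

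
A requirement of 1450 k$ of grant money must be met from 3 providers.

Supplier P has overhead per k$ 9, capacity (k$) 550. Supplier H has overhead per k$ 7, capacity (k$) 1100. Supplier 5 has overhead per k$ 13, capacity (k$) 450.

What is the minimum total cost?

10850

Use providers in increasing cost order.
Supplier H (7): use full 1100 → 350 k$ to go.
Supplier P at 9: take 350 of its 550 → requirement met.
Supplier 5: unused.
Cost = 1100×7 + 350×9 = 10850.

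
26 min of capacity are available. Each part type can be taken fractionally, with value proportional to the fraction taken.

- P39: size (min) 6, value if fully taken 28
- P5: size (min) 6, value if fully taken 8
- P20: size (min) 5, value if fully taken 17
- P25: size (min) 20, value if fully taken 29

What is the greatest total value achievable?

66.75

Best value per unit of size first: P39 28/6≈4.67, P20 17/5≈3.4, P25 29/20≈1.45, P5 8/6≈1.33.
All 6 min of P39 fit (value 28) → 20 remain.
All 5 min of P20 fit (value 17) → 15 remain.
Only 15 min remain; take 15/20 of P25 for value 29×15/20 = 21.75.
Total value = 66.75.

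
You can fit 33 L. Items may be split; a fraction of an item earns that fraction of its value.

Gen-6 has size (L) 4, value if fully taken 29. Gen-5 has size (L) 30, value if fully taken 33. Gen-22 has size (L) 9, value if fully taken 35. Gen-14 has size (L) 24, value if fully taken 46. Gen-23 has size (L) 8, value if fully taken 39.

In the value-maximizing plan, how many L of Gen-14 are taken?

Rank by value-to-size ratio: Gen-6 29/4≈7.25, Gen-23 39/8≈4.88, Gen-22 35/9≈3.89, Gen-14 46/24≈1.92, Gen-5 33/30≈1.1.
Gen-6: take in full, 4 L for value 29 — 29 left.
Take all of Gen-23 (8 L, value 39) — 21 L left.
Gen-22: take in full, 9 L for value 35 — 12 left.
12 L left: a 12/24 share of Gen-14 gives 46×12/24 = 23.

12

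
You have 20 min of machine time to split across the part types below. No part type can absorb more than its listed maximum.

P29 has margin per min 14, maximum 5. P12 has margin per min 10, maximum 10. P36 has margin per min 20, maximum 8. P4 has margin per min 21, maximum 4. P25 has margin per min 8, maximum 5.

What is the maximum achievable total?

344

Highest margin per min first: P4 21 > P36 20 > P29 14 > P12 10 > P25 8.
P4 takes 4 to reach its cap of 4 — 16 left.
P36 takes 8 to reach its cap of 8 — 8 left.
P29 takes 5 to reach its cap of 5 — 3 left.
Only 3 left; P12 takes them to reach 3.
Total = 14×5 + 10×3 + 20×8 + 21×4 = 344.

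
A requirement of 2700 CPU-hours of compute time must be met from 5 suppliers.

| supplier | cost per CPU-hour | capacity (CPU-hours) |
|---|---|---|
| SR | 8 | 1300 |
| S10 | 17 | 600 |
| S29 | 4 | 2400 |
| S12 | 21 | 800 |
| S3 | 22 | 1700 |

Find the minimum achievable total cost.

12000

Use suppliers in increasing cost order.
Take 2400 from S29 at 4 → need 300 more.
SR (8): take the remaining 300 → done.
S10, S12, S3: unused.
Cost = 2400×4 + 300×8 = 12000.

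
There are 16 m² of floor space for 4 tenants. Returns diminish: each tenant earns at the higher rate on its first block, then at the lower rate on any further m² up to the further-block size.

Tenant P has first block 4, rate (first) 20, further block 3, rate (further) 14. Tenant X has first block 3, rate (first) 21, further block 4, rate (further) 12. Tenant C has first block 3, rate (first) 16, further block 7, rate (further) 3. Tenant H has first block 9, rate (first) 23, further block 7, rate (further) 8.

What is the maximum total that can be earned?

350

Treat each block as its own option and order by rate: Tenant H/T1 23 > Tenant X/T1 21 > Tenant P/T1 20 > Tenant C/T1 16 > Tenant P/T2 14 > Tenant X/T2 12 > Tenant H/T2 8 > Tenant C/T2 3.
Fill Tenant H T1 block (9 at 23) → 7 left.
Fill Tenant X T1 block (3 at 21) → 4 left.
Tenant P T1 at 20: fill all 4 → 0 left.
Total = 23×9 + 21×3 + 20×4 = 350.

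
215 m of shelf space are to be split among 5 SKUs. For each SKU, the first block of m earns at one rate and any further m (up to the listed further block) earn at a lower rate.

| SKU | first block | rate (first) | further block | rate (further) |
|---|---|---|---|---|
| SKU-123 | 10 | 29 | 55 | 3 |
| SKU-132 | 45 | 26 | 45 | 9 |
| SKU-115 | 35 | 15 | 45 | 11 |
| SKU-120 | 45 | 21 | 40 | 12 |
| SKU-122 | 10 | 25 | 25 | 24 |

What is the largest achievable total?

4315

Order all 10 blocks by rate: SKU-123/first 29 > SKU-132/first 26 > SKU-122/first 25 > SKU-122/second 24 > SKU-120/first 21 > SKU-115/first 15 > SKU-120/second 12 > SKU-115/second 11 > SKU-132/second 9 > SKU-123/second 3.
Fill SKU-123 first block (10 at 29) → 205 left.
SKU-132 first at 26: fill all 45 → 160 left.
SKU-122/first (25): +10 → 150 left.
SKU-122/second (24): +25 → 125 left.
SKU-120 first at 21: fill all 45 → 80 left.
SKU-115/first (15): +35 → 45 left.
SKU-120/second (12): +40 → 5 left.
SKU-115/second: +5 of 45 at 11; pool empty.
Total = 29×10 + 26×45 + 25×10 + 24×25 + 21×45 + 15×35 + 12×40 + 11×5 = 4315.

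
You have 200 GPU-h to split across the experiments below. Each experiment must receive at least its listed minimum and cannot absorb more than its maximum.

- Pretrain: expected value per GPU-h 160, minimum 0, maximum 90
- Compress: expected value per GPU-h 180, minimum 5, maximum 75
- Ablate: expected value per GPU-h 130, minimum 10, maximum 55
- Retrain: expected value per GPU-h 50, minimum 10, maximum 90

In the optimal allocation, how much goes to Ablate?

25

Meeting every minimum uses 0+5+10+10 = 25 GPU-h, leaving 175.
Order the experiments by expected value per GPU-h: Compress 180 > Pretrain 160 > Ablate 130 > Retrain 50.
Give Compress 70 more to hit its cap of 75 — 105 left.
Pretrain: +90 to 90 (cap) — 15 left.
Ablate: +15 (room for 45) → 25. Pool exhausted.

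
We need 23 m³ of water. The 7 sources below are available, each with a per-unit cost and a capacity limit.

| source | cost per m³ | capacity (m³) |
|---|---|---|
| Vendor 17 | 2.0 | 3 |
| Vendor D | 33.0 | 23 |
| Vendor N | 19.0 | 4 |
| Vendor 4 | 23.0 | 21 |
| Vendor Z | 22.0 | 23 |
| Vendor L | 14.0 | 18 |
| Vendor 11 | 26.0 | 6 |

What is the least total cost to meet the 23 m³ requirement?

Use sources in increasing cost order.
Take 3 from Vendor 17 at 2.0 → need 20 more.
Take 18 from Vendor L at 14.0 → need 2 more.
Take 2 from Vendor N at 19.0 to finish.
Vendor Z, Vendor 4, Vendor 11, Vendor D: unused.
Cost = 3×2.0 + 18×14.0 + 2×19.0 = 296.

296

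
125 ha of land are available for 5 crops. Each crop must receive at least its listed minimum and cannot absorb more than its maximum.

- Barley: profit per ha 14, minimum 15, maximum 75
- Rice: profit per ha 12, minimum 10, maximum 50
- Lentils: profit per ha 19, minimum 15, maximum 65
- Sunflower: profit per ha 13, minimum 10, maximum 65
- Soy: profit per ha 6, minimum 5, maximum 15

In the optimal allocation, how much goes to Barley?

35

Meeting every minimum uses 15+10+15+10+5 = 55 ha, leaving 70.
Highest profit per ha first: Lentils 19 > Barley 14 > Sunflower 13 > Rice 12 > Soy 6.
Give Lentils 50 more to hit its cap of 65 ; 20 left.
Barley: +20 (room for 60) → 35. Pool exhausted.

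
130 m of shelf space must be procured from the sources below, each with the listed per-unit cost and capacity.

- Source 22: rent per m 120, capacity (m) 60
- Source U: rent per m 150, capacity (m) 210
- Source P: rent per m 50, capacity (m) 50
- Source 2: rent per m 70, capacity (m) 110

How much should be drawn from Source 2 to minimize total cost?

Fill from the cheapest source first.
Take 50 from Source P at 50 — need 80 more.
Take 80 from Source 2 at 70 to finish.
Source 22, Source U: unused.

80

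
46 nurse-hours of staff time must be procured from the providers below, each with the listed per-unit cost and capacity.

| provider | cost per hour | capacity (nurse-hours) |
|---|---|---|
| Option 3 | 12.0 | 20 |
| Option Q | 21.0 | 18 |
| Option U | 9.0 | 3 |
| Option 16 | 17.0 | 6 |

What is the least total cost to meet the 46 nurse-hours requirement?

Use providers in increasing cost order.
Option U (9.0): use full 3 ; 43 nurse-hours to go.
Option 3 at 12.0: take all 20 nurse-hours ; 23 still needed.
Option 16 (17.0): use full 6 ; 17 nurse-hours to go.
Option Q (21.0): take the remaining 17 ; done.
Cost = 3×9.0 + 20×12.0 + 6×17.0 + 17×21.0 = 726.

726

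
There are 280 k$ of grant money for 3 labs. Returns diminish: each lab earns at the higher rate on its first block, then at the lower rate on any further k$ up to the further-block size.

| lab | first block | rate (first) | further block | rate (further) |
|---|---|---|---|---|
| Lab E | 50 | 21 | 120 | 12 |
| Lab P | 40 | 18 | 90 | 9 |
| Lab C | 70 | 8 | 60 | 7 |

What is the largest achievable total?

3840

Rank every tier by rate: Lab E/first 21 > Lab P/first 18 > Lab E/second 12 > Lab P/second 9 > Lab C/first 8 > Lab C/second 7.
Lab E first at 21: fill all 50 — 230 left.
Lab P/first (18): +40 — 190 left.
Lab E/second (12): +120 — 70 left.
Lab P second at 9: only 70 left, fill 70.
Total = 21×50 + 18×40 + 12×120 + 9×70 = 3840.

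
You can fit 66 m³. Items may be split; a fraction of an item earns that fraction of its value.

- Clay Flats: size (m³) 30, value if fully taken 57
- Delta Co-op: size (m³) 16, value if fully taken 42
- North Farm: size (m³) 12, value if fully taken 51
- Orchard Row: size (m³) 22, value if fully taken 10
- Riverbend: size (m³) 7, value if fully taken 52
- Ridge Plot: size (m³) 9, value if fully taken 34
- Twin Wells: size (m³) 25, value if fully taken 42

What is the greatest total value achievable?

220.8

Best value per unit of size first: Riverbend 52/7≈7.43, North Farm 51/12≈4.25, Ridge Plot 34/9≈3.78, Delta Co-op 42/16≈2.62, Clay Flats 57/30≈1.9, Twin Wells 42/25≈1.68, Orchard Row 10/22≈0.455.
Riverbend: take in full, 7 m³ for value 52 — 59 left.
Take all of North Farm (12 m³, value 51) — 47 m³ left.
Take all of Ridge Plot (9 m³, value 34) — 38 m³ left.
All 16 m³ of Delta Co-op fit (value 42) — 22 remain.
Only 22 m³ remain; take 22/30 of Clay Flats for value 57×22/30 = 41.8.
Total value = 220.8.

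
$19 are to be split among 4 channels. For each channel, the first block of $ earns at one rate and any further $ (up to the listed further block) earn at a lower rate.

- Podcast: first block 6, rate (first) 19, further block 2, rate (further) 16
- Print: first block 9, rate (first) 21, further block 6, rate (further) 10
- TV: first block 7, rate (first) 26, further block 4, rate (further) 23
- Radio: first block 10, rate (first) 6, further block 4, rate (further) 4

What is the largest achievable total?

442

Order all 8 blocks by rate: TV/first 26 > TV/second 23 > Print/first 21 > Podcast/first 19 > Podcast/second 16 > Print/second 10 > Radio/first 6 > Radio/second 4.
TV/first (26): +7 ; 12 left.
TV second at 23: fill all 4 ; 8 left.
8 remain; put them into Print first at 21.
Total = 26×7 + 23×4 + 21×8 = 442.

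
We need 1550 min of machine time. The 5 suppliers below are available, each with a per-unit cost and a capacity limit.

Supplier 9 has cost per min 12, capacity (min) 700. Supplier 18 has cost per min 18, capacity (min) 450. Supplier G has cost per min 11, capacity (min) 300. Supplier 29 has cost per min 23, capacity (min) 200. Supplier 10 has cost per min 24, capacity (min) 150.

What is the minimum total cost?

Use suppliers in increasing cost order.
Take 300 from Supplier G at 11 ; need 1250 more.
Supplier 9 at 12: take all 700 min ; 550 still needed.
Supplier 18 at 18: take all 450 min ; 100 still needed.
Take 100 from Supplier 29 at 23 to finish.
Supplier 10: unused.
Cost = 300×11 + 700×12 + 450×18 + 100×23 = 22100.

22100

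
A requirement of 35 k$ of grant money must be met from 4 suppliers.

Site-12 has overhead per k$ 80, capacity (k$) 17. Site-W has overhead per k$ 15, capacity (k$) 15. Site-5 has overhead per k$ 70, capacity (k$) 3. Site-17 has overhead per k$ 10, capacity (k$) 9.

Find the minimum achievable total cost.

Cheapest first:
Site-17 (10): use full 9 → 26 k$ to go.
Take 15 from Site-W at 15 → need 11 more.
Take 3 from Site-5 at 70 → need 8 more.
Site-12 at 80: take 8 of its 17 → requirement met.
Cost = 9×10 + 15×15 + 3×70 + 8×80 = 1165.

1165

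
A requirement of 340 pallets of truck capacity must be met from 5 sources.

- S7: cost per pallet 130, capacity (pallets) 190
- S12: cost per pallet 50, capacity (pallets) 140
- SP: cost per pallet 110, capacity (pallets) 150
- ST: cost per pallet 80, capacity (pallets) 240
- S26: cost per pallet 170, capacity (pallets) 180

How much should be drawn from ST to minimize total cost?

200

Fill from the cheapest source first.
S12 (50): use full 140 → 200 pallets to go.
ST at 80: take 200 of its 240 → requirement met.
SP, S7, S26: unused.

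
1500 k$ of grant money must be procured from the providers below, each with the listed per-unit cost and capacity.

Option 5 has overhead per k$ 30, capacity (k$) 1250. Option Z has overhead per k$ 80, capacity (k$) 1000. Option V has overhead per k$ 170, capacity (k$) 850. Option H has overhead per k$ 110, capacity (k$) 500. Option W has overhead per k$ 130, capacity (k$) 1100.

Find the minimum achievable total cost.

57500

Fill from the cheapest provider first.
Option 5 (30): use full 1250 ; 250 k$ to go.
Take 250 from Option Z at 80 to finish.
Option H, Option W, Option V: unused.
Cost = 1250×30 + 250×80 = 57500.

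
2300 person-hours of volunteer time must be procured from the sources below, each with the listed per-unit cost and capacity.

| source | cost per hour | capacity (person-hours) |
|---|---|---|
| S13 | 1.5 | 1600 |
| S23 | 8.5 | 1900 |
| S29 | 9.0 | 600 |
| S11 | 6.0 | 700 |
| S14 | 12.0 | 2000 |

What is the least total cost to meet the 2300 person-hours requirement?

Cheapest first:
S13 (1.5): use full 1600 — 700 person-hours to go.
S11 (6.0): use full 700 — 0 person-hours to go.
S23, S29, S14: unused.
Cost = 1600×1.5 + 700×6.0 = 6600.

6600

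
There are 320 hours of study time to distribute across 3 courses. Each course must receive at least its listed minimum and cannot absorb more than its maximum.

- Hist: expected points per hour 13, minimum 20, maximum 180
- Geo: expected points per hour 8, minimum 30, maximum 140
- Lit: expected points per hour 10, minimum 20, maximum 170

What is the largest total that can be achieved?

3680

Meeting every minimum uses 20+30+20 = 70 hours, leaving 250.
Highest expected points per hour first: Hist 13 > Lit 10 > Geo 8.
Hist takes 160 more to reach its cap of 180 — 90 left.
Lit has room for 150 more but only 90 remain, so it gets 110.
Total = 13×180 + 8×30 + 10×110 = 3680.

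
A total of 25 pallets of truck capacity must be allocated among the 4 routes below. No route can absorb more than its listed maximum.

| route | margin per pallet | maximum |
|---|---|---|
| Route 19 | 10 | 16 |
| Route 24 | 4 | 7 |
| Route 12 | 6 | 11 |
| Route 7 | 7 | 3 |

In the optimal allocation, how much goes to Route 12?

Order the routes by margin per pallet: Route 19 10 > Route 7 7 > Route 12 6 > Route 24 4.
Route 19 takes 16 to reach its cap of 16 → 9 left.
Route 7 takes 3 to reach its cap of 3 → 6 left.
Route 12 has room for 11 but only 6 remain, so it gets 6.

6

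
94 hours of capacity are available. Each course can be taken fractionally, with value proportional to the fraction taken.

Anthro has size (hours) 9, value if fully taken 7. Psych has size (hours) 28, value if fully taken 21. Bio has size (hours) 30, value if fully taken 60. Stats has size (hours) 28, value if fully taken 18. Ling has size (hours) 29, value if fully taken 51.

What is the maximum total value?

137.5

Sort by value density: Bio 60/30≈2, Ling 51/29≈1.76, Anthro 7/9≈0.778, Psych 21/28≈0.75, Stats 18/28≈0.643.
All 30 hours of Bio fit (value 60) ; 64 remain.
Ling: take in full, 29 hours for value 51 ; 35 left.
Anthro: take in full, 9 hours for value 7 ; 26 left.
Only 26 hours remain; take 26/28 of Psych for value 21×26/28 = 19.5.
Total value = 137.5.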